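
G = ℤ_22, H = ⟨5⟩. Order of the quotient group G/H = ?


|⟨5⟩| = n / gcd(5, 22) = 22 / 1 = 22
H is normal (ℤ_22 is abelian).
|G/H| = |G| / |H| = 22 / 22 = 1

|G/H| = 1


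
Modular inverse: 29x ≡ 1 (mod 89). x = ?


Use the extended Euclidean algorithm to write 1 = 29·s + 89·t; then s mod 89 is the inverse.
Euclidean algorithm:
  29 = 0·89 + 29
  89 = 3·29 + 2
  29 = 14·2 + 1
  2 = 2·1 + 0
gcd(29,89) = 1
Back-substitution gives: 29·(43) + 89·(-14) = 1
So 29⁻¹ ≡ 43 ≡ 43 (mod 89)
Check: 29 × 43 = 1247 ≡ 1 (mod 89) ✓

29⁻¹ ≡ 43 (mod 89)


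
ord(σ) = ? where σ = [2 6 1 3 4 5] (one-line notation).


Cycle decomposition: (1 2 6 5 4 3)
Cycle lengths: 6
Order = lcm(6) = 6

ord(σ) = 6


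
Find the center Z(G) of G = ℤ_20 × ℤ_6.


Z(G) = {g ∈ G | gx = xg for all x ∈ G}
Direct product of abelian groups is abelian, so Z(G) = G

Z(ℤ_20 × ℤ_6) = ℤ_20 × ℤ_6


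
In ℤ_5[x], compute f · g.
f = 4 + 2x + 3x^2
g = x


Expand and collect like terms; reduce coefficients mod 5:
x^0: 4·0 = 0 ≡ 0 (mod 5)
x^1: 4·1 + 2·0 = 4 ≡ 4 (mod 5)
x^2: 2·1 + 3·0 = 2 ≡ 2 (mod 5)
x^3: 3·1 = 3 ≡ 3 (mod 5)
Result: 4x + 2x^2 + 3x^3

f · g = 4x + 2x^2 + 3x^3


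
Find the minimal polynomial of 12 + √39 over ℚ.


Let α = 12 + √39. Then α - 12 = √39, so (α - 12)² = 39, giving α² - 24α + 105 = 0. Degree 2 and α ∉ ℚ, so this is the minimal polynomial.

Minimal polynomial: x² - 24x + 105


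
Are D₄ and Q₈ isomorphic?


Comparing D₄ and Q₈:
D₄ has 5 elements of order 2; Q₈ has only 1

No, D₄ ≇ Q₈


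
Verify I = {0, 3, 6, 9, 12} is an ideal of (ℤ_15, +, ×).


Check ideal conditions for I = {0, 3, 6, 9, 12} in ℤ_15:
(1) I is an additive subgroup? Yes
(2) For r ∈ ℤ_15 and a ∈ I: r·a ∈ I? Yes

Yes, I is an ideal of ℤ_15


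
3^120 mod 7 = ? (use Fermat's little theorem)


Fermat's little theorem: if p is prime and gcd(a,p)=1, then a^(p-1) ≡ 1 (mod p)
p = 7 is prime, gcd(3,7) = 1
Reduce exponent: 120 mod 6 = 0
So 3^120 ≡ 3^0 (mod 7)
3^0 = 1

3^120 ≡ 1 (mod 7)


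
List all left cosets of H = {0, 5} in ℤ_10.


H = {0, 5}, |H| = 2
Number of cosets = |G|/|H| = 10/2 = 5
0 + H = {0, 5}
1 + H = {1, 6}
2 + H = {2, 7}
3 + H = {3, 8}
4 + H = {4, 9}

Cosets: 0+H={0,5}; 1+H={1,6}; 2+H={2,7}; 3+H={3,8}; 4+H={4,9}


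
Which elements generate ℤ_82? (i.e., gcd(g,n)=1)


g generates ℤ_n iff gcd(g,n) = 1
Prime factors of 82: 2, 41
Generators are g ∈ {1,...,81} not divisible by any of these primes.
Generators: {1, 3, 5, 7, 9, 11, 13, 15, 17, 19, 21, 23, 25, 27, 29, 31, 33, 35, 37, 39, 43, 45, 47, 49, 51, 53, 55, 57, 59, 61, 63, 65, 67, 69, 71, 73, 75, 77, 79, 81}
Number of generators = φ(82) = 40

Generators of ℤ_82 = {1, 3, 5, 7, 9, 11, 13, 15, 17, 19, 21, 23, 25, 27, 29, 31, 33, 35, 37, 39, 43, 45, 47, 49, 51, 53, 55, 57, 59, 61, 63, 65, 67, 69, 71, 73, 75, 77, 79, 81}


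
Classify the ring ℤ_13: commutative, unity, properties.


ℤ_13 is a commutative ring with unity 1; 13 is prime, so ℤ_13 is a field (hence an integral domain)
Commutative: Yes
Integral domain: Yes
Has unity: Yes

ℤ_13: Commutative=Yes, Unity=Yes


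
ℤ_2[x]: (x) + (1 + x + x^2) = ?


Add coefficients mod 2:
x^0: 0 + 1 = 1 (mod 2)
x^1: 1 + 1 = 0 (mod 2)
x^2: 0 + 1 = 1 (mod 2)
Result: 1 + x^2

f + g = 1 + x^2


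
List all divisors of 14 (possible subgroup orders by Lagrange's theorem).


Lagrange's theorem: |H| divides |G|
|G| = 14
Divisors of 14: 1, 2, 7, 14

Possible subgroup orders: {1, 2, 7, 14}


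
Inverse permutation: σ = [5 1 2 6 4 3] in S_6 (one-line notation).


To find σ⁻¹, swap domain and range:
σ(1) = 5 → σ⁻¹(5) = 1
σ(2) = 1 → σ⁻¹(1) = 2
σ(3) = 2 → σ⁻¹(2) = 3
σ(4) = 6 → σ⁻¹(6) = 4
σ(5) = 4 → σ⁻¹(4) = 5
σ(6) = 3 → σ⁻¹(3) = 6

σ⁻¹ = [2 3 6 5 1 4]


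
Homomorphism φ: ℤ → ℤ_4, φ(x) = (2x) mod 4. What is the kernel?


Kernel = preimage of identity
ker(φ) = {x ∈ ℤ : 2x ≡ 0 (mod 4)}. gcd(2,4) = 2, so 2x ≡ 0 (mod 4) ⟺ x ≡ 0 (mod 4/2 = 2). Hence ker(φ) = 2ℤ

ker(φ) = 2ℤ


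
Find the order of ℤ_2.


ℤ_n has n elements.

|ℤ_2| = 2


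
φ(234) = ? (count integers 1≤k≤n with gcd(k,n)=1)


Factor n: 234 = 2 × 3^2 × 13
φ(n) = n · ∏(1 - 1/p) over distinct primes p | n
φ(234) = 234 · (1 - 1/2) · (1 - 1/3) · (1 - 1/13) = 72

φ(234) = 72


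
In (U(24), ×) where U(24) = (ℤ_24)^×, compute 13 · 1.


Operation: multiplication mod 24
13 · 1 = (a × b) mod 24 with a = 13, b = 1

13 · 1 = 13


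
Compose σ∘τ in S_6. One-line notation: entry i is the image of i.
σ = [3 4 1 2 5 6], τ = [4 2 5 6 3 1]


σ∘τ: apply τ first, then σ
1 →τ 4 →σ 2
2 →τ 2 →σ 4
3 →τ 5 →σ 5
4 →τ 6 →σ 6
5 →τ 3 →σ 1
6 →τ 1 →σ 3

σ∘τ = [2 4 5 6 1 3]


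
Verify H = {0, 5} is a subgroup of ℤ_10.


Subgroup test for H = {0, 5} in (ℤ_10, +):
(1) 0 ∈ H? Yes
(2) Closure: for all a,b ∈ H, (a+b) mod 10 ∈ H? Yes
(3) Inverses: for all a ∈ H, -a mod 10 ∈ H? Yes

Yes, H is a subgroup of ℤ_10


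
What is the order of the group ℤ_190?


ℤ_n has n elements.

|ℤ_190| = 190


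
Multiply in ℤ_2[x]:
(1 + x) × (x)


Expand and collect like terms; reduce coefficients mod 2:
x^0: 1·0 = 0 ≡ 0 (mod 2)
x^1: 1·1 + 1·0 = 1 ≡ 1 (mod 2)
x^2: 1·1 = 1 ≡ 1 (mod 2)
Result: x + x^2

f · g = x + x^2


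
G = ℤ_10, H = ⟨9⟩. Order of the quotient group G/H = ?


|⟨9⟩| = n / gcd(9, 10) = 10 / 1 = 10
H is normal (ℤ_10 is abelian).
|G/H| = |G| / |H| = 10 / 10 = 1

|G/H| = 1


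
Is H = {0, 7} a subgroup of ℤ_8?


Subgroup test for H = {0, 7} in (ℤ_8, +):
(1) 0 ∈ H? Yes
(2) Closure: for all a,b ∈ H, (a+b) mod 8 ∈ H? No  [counterexample: 7 + 7 = 6 ∉ H]
(3) Inverses: for all a ∈ H, -a mod 8 ∈ H? No

No, H is not a subgroup of ℤ_8


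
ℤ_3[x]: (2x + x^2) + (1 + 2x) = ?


Add coefficients mod 3:
x^0: 0 + 1 = 1 (mod 3)
x^1: 2 + 2 = 1 (mod 3)
x^2: 1 + 0 = 1 (mod 3)
Result: 1 + x + x^2

f + g = 1 + x + x^2


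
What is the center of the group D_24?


Z(G) = {g ∈ G | gx = xg for all x ∈ G}
For even n, Z(D_n) = {e, r^(n/2)}: the 180° rotation r^12 commutes with every reflection and rotation

Z(D_24) = {e, r^12}


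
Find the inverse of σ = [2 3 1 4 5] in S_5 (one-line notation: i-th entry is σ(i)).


To find σ⁻¹, swap domain and range:
σ(1) = 2 → σ⁻¹(2) = 1
σ(2) = 3 → σ⁻¹(3) = 2
σ(3) = 1 → σ⁻¹(1) = 3
σ(4) = 4 → σ⁻¹(4) = 4
σ(5) = 5 → σ⁻¹(5) = 5

σ⁻¹ = [3 1 2 4 5]


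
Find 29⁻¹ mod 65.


Use the extended Euclidean algorithm to write 1 = 29·s + 65·t; then s mod 65 is the inverse.
Euclidean algorithm:
  29 = 0·65 + 29
  65 = 2·29 + 7
  29 = 4·7 + 1
  7 = 7·1 + 0
gcd(29,65) = 1
Back-substitution gives: 29·(9) + 65·(-4) = 1
So 29⁻¹ ≡ 9 ≡ 9 (mod 65)
Check: 29 × 9 = 261 ≡ 1 (mod 65) ✓

29⁻¹ ≡ 9 (mod 65)


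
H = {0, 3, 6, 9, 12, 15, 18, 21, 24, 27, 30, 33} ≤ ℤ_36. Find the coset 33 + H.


33 + H = {33 + h (mod 36) : h ∈ H}
33+0=33, 33+3=0, 33+6=3, 33+9=6, 33+12=9, 33+15=12, 33+18=15, 33+21=18, 33+24=21, 33+27=24, 33+30=27, 33+33=30
33 + H = {0, 3, 6, 9, 12, 15, 18, 21, 24, 27, 30, 33} = 0 + H

33 + H = {0, 3, 6, 9, 12, 15, 18, 21, 24, 27, 30, 33}


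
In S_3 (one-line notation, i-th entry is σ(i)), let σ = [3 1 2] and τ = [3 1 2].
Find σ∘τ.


σ∘τ: apply τ first, then σ
1 →τ 3 →σ 2
2 →τ 1 →σ 3
3 →τ 2 →σ 1

σ∘τ = [2 3 1]


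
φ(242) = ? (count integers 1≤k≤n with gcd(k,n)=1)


Factor n: 242 = 2 × 11^2
φ(n) = n · ∏(1 - 1/p) over distinct primes p | n
φ(242) = 242 · (1 - 1/2) · (1 - 1/11) = 110

φ(242) = 110


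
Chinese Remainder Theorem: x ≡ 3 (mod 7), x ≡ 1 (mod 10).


m₁ = 7, m₂ = 10, gcd = 1, so CRT applies. M = m₁·m₂ = 70
Let M₁ = M/m₁ = 10, M₂ = M/m₂ = 7
Find y₁ ≡ M₁⁻¹ (mod m₁): 10⁻¹ ≡ 5 (mod 7)
Find y₂ ≡ M₂⁻¹ (mod m₂): 7⁻¹ ≡ 3 (mod 10)
x = a₁·M₁·y₁ + a₂·M₂·y₂ = 3·10·5 + 1·7·3 = 171
Reduce mod 70: x ≡ 31
Check: 31 mod 7 = 3 ✓, 31 mod 10 = 1 ✓

x ≡ 31 (mod 70)


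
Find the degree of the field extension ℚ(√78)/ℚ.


√78 has minimal polynomial x² - 78 (irreducible over ℚ since 78 is squarefree)

[ℚ(√78)/ℚ] = 2


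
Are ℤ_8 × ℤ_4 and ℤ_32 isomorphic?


Comparing ℤ_8 × ℤ_4 and ℤ_32:
gcd(8,4) = 4 ≠ 1. Max element order in ℤ_8×ℤ_4 is lcm(8,4) = 8 < 32, so it has no element of order 32

No, ℤ_8 × ℤ_4 ≇ ℤ_32


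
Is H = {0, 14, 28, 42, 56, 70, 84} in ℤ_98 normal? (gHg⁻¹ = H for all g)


H = {0, 14, 28, 42, 56, 70, 84} in ℤ_98
ℤ_98 is abelian; every subgroup of an abelian group is normal

Yes, normal subgroup


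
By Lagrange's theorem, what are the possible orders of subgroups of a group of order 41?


Lagrange's theorem: |H| divides |G|
|G| = 41
Divisors of 41: 1, 41

Possible subgroup orders: {1, 41}


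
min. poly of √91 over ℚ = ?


√91 satisfies x² - 91 = 0, irreducible over ℚ since 91 is squarefree

Minimal polynomial: x² - 91


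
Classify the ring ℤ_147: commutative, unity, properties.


ℤ_147 is a commutative ring with unity 1; 147 = 3×49 is composite, so 3·49 ≡ 0 gives zero divisors (not an integral domain)
Commutative: Yes
Integral domain: No
Has unity: Yes

ℤ_147: Commutative=Yes, Unity=Yes


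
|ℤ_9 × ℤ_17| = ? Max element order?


|ℤ_9 × ℤ_17| = 9 × 17 = 153
Max element order = lcm(9,17) = 153
Cyclic? Yes (gcd=1)

|ℤ_9×ℤ_17| = 153, max element order = 153


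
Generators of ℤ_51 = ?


g generates ℤ_n iff gcd(g,n) = 1
Prime factors of 51: 3, 17
Generators are g ∈ {1,...,50} not divisible by any of these primes.
Generators: {1, 2, 4, 5, 7, 8, 10, 11, 13, 14, 16, 19, 20, 22, 23, 25, 26, 28, 29, 31, 32, 35, 37, 38, 40, 41, 43, 44, 46, 47, 49, 50}
Number of generators = φ(51) = 32

Generators of ℤ_51 = {1, 2, 4, 5, 7, 8, 10, 11, 13, 14, 16, 19, 20, 22, 23, 25, 26, 28, 29, 31, 32, 35, 37, 38, 40, 41, 43, 44, 46, 47, 49, 50}


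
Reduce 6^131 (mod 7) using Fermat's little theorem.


Fermat's little theorem: if p is prime and gcd(a,p)=1, then a^(p-1) ≡ 1 (mod p)
p = 7 is prime, gcd(6,7) = 1
Reduce exponent: 131 mod 6 = 5
So 6^131 ≡ 6^5 (mod 7)
6^5 mod 7 = 6

6^131 ≡ 6 (mod 7)


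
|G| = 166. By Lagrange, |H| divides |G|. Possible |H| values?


Lagrange's theorem: |H| divides |G|
|G| = 166
Divisors of 166: 1, 2, 83, 166

Possible subgroup orders: {1, 2, 83, 166}


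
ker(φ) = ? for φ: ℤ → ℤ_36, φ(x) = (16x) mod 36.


Kernel = preimage of identity
ker(φ) = {x ∈ ℤ : 16x ≡ 0 (mod 36)}. gcd(16,36) = 4, so 16x ≡ 0 (mod 36) ⟺ x ≡ 0 (mod 36/4 = 9). Hence ker(φ) = 9ℤ

ker(φ) = 9ℤ


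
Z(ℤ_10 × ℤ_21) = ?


Z(G) = {g ∈ G | gx = xg for all x ∈ G}
Direct product of abelian groups is abelian, so Z(G) = G

Z(ℤ_10 × ℤ_21) = ℤ_10 × ℤ_21


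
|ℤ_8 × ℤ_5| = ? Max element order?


|ℤ_8 × ℤ_5| = 8 × 5 = 40
Max element order = lcm(8,5) = 40
Cyclic? Yes (gcd=1)

|ℤ_8×ℤ_5| = 40, max element order = 40


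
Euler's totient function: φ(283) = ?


Factor n: 283 = 283
φ(n) = n · ∏(1 - 1/p) over distinct primes p | n
φ(283) = 283 · (1 - 1/283) = 282

φ(283) = 282


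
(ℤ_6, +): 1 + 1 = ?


Operation: addition mod 6
1 + 1 = (a + b) mod 6 with a = 1, b = 1

1 + 1 = 2


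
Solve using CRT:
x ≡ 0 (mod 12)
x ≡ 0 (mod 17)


m₁ = 12, m₂ = 17, gcd = 1, so CRT applies. M = m₁·m₂ = 204
Let M₁ = M/m₁ = 17, M₂ = M/m₂ = 12
Find y₁ ≡ M₁⁻¹ (mod m₁): 17⁻¹ ≡ 5 (mod 12)
Find y₂ ≡ M₂⁻¹ (mod m₂): 12⁻¹ ≡ 10 (mod 17)
x = a₁·M₁·y₁ + a₂·M₂·y₂ = 0·17·5 + 0·12·10 = 0
Reduce mod 204: x ≡ 0
Check: 0 mod 12 = 0 ✓, 0 mod 17 = 0 ✓

x ≡ 0 (mod 204)


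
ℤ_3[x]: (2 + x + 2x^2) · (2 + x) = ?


Expand and collect like terms; reduce coefficients mod 3:
x^0: 2·2 = 4 ≡ 1 (mod 3)
x^1: 2·1 + 1·2 = 4 ≡ 1 (mod 3)
x^2: 1·1 + 2·2 = 5 ≡ 2 (mod 3)
x^3: 2·1 = 2 ≡ 2 (mod 3)
Result: 1 + x + 2x^2 + 2x^3

f · g = 1 + x + 2x^2 + 2x^3


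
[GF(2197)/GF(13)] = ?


GF(2197) = GF(13^3), so the extension degree is 3

[GF(2197)/GF(13)] = 3


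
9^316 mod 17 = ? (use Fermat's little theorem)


Fermat's little theorem: if p is prime and gcd(a,p)=1, then a^(p-1) ≡ 1 (mod p)
p = 17 is prime, gcd(9,17) = 1
Reduce exponent: 316 mod 16 = 12
So 9^316 ≡ 9^12 (mod 17)
9^12 mod 17 = 16

9^316 ≡ 16 (mod 17)


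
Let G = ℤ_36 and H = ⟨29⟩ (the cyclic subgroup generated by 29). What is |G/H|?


|⟨29⟩| = n / gcd(29, 36) = 36 / 1 = 36
H is normal (ℤ_36 is abelian).
|G/H| = |G| / |H| = 36 / 36 = 1

|G/H| = 1


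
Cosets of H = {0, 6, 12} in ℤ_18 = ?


H = {0, 6, 12}, |H| = 3
Number of cosets = |G|/|H| = 18/3 = 6
0 + H = {0, 6, 12}
1 + H = {1, 7, 13}
2 + H = {2, 8, 14}
3 + H = {3, 9, 15}
4 + H = {4, 10, 16}
5 + H = {5, 11, 17}

Cosets: 0+H={0,6,12}; 1+H={1,7,13}; 2+H={2,8,14}; 3+H={3,9,15}; 4+H={4,10,16}; 5+H={5,11,17}


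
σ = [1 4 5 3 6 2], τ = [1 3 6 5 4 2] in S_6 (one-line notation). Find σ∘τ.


σ∘τ: apply τ first, then σ
1 →τ 1 →σ 1
2 →τ 3 →σ 5
3 →τ 6 →σ 2
4 →τ 5 →σ 6
5 →τ 4 →σ 3
6 →τ 2 →σ 4

σ∘τ = [1 5 2 6 3 4]


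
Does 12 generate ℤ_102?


g generates ℤ_n iff gcd(g, n) = 1
gcd(12, 102) = 6
Since gcd = 6 ≠ 1, ⟨12⟩ has order 17 < 102, so 12 is not a generator.

No, 12 does not generate ℤ_102


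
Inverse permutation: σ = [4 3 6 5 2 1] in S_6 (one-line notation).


To find σ⁻¹, swap domain and range:
σ(1) = 4 → σ⁻¹(4) = 1
σ(2) = 3 → σ⁻¹(3) = 2
σ(3) = 6 → σ⁻¹(6) = 3
σ(4) = 5 → σ⁻¹(5) = 4
σ(5) = 2 → σ⁻¹(2) = 5
σ(6) = 1 → σ⁻¹(1) = 6

σ⁻¹ = [6 5 2 1 4 3]


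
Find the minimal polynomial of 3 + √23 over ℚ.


Let α = 3 + √23. Then α - 3 = √23, so (α - 3)² = 23, giving α² - 6α - 14 = 0. Degree 2 and α ∉ ℚ, so this is the minimal polynomial.

Minimal polynomial: x² - 6x - 14


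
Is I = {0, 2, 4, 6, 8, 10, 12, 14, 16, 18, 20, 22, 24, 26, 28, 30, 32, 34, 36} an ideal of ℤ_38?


Check ideal conditions for I = {0, 2, 4, 6, 8, 10, 12, 14, 16, 18, 20, 22, 24, 26, 28, 30, 32, 34, 36} in ℤ_38:
(1) I is an additive subgroup? Yes
(2) For r ∈ ℤ_38 and a ∈ I: r·a ∈ I? Yes

Yes, I is an ideal of ℤ_38


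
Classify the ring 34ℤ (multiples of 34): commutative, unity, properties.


34ℤ is a commutative ring under +,× but has no multiplicative identity (1 ∉ 34ℤ); it has no zero divisors, but without unity it is not an integral domain
Commutative: Yes
Integral domain: No
Has unity: No

34ℤ (multiples of 34): Commutative=Yes, Unity=No


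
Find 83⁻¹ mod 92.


Use the extended Euclidean algorithm to write 1 = 83·s + 92·t; then s mod 92 is the inverse.
Euclidean algorithm:
  83 = 0·92 + 83
  92 = 1·83 + 9
  83 = 9·9 + 2
  9 = 4·2 + 1
  2 = 2·1 + 0
gcd(83,92) = 1
Back-substitution gives: 83·(-41) + 92·(37) = 1
So 83⁻¹ ≡ -41 ≡ 51 (mod 92)
Check: 83 × 51 = 4233 ≡ 1 (mod 92) ✓

83⁻¹ ≡ 51 (mod 92)


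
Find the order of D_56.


|D_n| = 2n (n rotations and n reflections)
|D_56| = 2×56 = 112

|D_56| = 112


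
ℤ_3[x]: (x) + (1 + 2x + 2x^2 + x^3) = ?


Add coefficients mod 3:
x^0: 0 + 1 = 1 (mod 3)
x^1: 1 + 2 = 0 (mod 3)
x^2: 0 + 2 = 2 (mod 3)
x^3: 0 + 1 = 1 (mod 3)
Result: 1 + 2x^2 + x^3

f + g = 1 + 2x^2 + x^3


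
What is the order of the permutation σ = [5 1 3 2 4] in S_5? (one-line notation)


Cycle decomposition: (1 5 4 2)
Cycle lengths: 4
Order = lcm(4) = 4

ord(σ) = 4


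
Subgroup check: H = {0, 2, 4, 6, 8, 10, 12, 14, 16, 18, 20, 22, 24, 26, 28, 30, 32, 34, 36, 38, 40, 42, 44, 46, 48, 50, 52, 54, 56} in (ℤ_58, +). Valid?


Subgroup test for H = {0, 2, 4, 6, 8, 10, 12, 14, 16, 18, 20, 22, 24, 26, 28, 30, 32, 34, 36, 38, 40, 42, 44, 46, 48, 50, 52, 54, 56} in (ℤ_58, +):
(1) 0 ∈ H? Yes
(2) Closure: for all a,b ∈ H, (a+b) mod 58 ∈ H? Yes
(3) Inverses: for all a ∈ H, -a mod 58 ∈ H? Yes

Yes, H is a subgroup of ℤ_58


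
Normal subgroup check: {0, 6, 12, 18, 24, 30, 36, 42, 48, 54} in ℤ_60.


H = {0, 6, 12, 18, 24, 30, 36, 42, 48, 54} in ℤ_60
ℤ_60 is abelian; every subgroup of an abelian group is normal

Yes, normal subgroup


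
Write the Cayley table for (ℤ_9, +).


Elements: {0, 1, 2, 3, 4, 5, 6, 7, 8}
Operation: addition mod 9
Entry (a, b) = (a + b) mod 9

Cayley table:
  | 0 | 1 | 2 | 3 | 4 | 5 | 6 | 7 | 8
0 | 0 | 1 | 2 | 3 | 4 | 5 | 6 | 7 | 8
1 | 1 | 2 | 3 | 4 | 5 | 6 | 7 | 8 | 0
2 | 2 | 3 | 4 | 5 | 6 | 7 | 8 | 0 | 1
3 | 3 | 4 | 5 | 6 | 7 | 8 | 0 | 1 | 2
4 | 4 | 5 | 6 | 7 | 8 | 0 | 1 | 2 | 3
5 | 5 | 6 | 7 | 8 | 0 | 1 | 2 | 3 | 4
6 | 6 | 7 | 8 | 0 | 1 | 2 | 3 | 4 | 5
7 | 7 | 8 | 0 | 1 | 2 | 3 | 4 | 5 | 6
8 | 8 | 0 | 1 | 2 | 3 | 4 | 5 | 6 | 7


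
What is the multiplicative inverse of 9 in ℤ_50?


Use the extended Euclidean algorithm to write 1 = 9·s + 50·t; then s mod 50 is the inverse.
Euclidean algorithm:
  9 = 0·50 + 9
  50 = 5·9 + 5
  9 = 1·5 + 4
  5 = 1·4 + 1
  4 = 4·1 + 0
gcd(9,50) = 1
Back-substitution gives: 9·(-11) + 50·(2) = 1
So 9⁻¹ ≡ -11 ≡ 39 (mod 50)
Check: 9 × 39 = 351 ≡ 1 (mod 50) ✓

9⁻¹ ≡ 39 (mod 50)


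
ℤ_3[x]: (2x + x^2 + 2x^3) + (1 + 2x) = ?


Add coefficients mod 3:
x^0: 0 + 1 = 1 (mod 3)
x^1: 2 + 2 = 1 (mod 3)
x^2: 1 + 0 = 1 (mod 3)
x^3: 2 + 0 = 2 (mod 3)
Result: 1 + x + x^2 + 2x^3

f + g = 1 + x + x^2 + 2x^3


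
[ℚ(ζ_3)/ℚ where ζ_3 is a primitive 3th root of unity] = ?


[ℚ(ζ_n):ℚ] = deg Φ_n(x) = φ(n). Here φ(3) = 2

[ℚ(ζ_3)/ℚ where ζ_3 is a primitive 3th root of unity] = 2


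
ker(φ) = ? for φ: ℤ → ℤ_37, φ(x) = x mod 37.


Kernel = preimage of identity
ker(φ) = {x ∈ ℤ : x ≡ 0 (mod 37)} = 37ℤ = {0, ±37, ±74, ...}

ker(φ) = 37ℤ


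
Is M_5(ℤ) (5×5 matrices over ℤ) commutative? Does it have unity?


Matrix multiplication is non-commutative for n ≥ 2; the identity matrix I is the unity; singular matrices give zero divisors, so not an integral domain
Commutative: No
Integral domain: No
Has unity: Yes

M_5(ℤ) (5×5 matrices over ℤ): Commutative=No, Unity=Yes


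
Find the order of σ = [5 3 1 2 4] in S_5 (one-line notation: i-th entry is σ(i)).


Cycle decomposition: (1 5 4 2 3)
Cycle lengths: 5
Order = lcm(5) = 5

ord(σ) = 5


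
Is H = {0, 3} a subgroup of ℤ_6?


Subgroup test for H = {0, 3} in (ℤ_6, +):
(1) 0 ∈ H? Yes
(2) Closure: for all a,b ∈ H, (a+b) mod 6 ∈ H? Yes
(3) Inverses: for all a ∈ H, -a mod 6 ∈ H? Yes

Yes, H is a subgroup of ℤ_6


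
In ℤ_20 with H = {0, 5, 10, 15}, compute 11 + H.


11 + H = {11 + h (mod 20) : h ∈ H}
11+0=11, 11+5=16, 11+10=1, 11+15=6
11 + H = {1, 6, 11, 16} = 1 + H

11 + H = {1, 6, 11, 16}


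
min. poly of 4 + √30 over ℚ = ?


Let α = 4 + √30. Then α - 4 = √30, so (α - 4)² = 30, giving α² - 8α - 14 = 0. Degree 2 and α ∉ ℚ, so this is the minimal polynomial.

Minimal polynomial: x² - 8x - 14


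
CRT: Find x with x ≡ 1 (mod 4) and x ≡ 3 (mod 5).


m₁ = 4, m₂ = 5, gcd = 1, so CRT applies. M = m₁·m₂ = 20
Let M₁ = M/m₁ = 5, M₂ = M/m₂ = 4
Find y₁ ≡ M₁⁻¹ (mod m₁): 5⁻¹ ≡ 1 (mod 4)
Find y₂ ≡ M₂⁻¹ (mod m₂): 4⁻¹ ≡ 4 (mod 5)
x = a₁·M₁·y₁ + a₂·M₂·y₂ = 1·5·1 + 3·4·4 = 53
Reduce mod 20: x ≡ 13
Check: 13 mod 4 = 1 ✓, 13 mod 5 = 3 ✓

x ≡ 13 (mod 20)


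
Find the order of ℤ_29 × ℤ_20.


|A × B| = |A| · |B|
|ℤ_29 × ℤ_20| = 29 × 20 = 580

|ℤ_29 × ℤ_20| = 580


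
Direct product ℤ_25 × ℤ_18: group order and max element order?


|ℤ_25 × ℤ_18| = 25 × 18 = 450
Max element order = lcm(25,18) = 450
Cyclic? Yes (gcd=1)

|ℤ_25×ℤ_18| = 450, max element order = 450


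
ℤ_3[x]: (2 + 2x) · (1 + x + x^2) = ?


Expand and collect like terms; reduce coefficients mod 3:
x^0: 2·1 = 2 ≡ 2 (mod 3)
x^1: 2·1 + 2·1 = 4 ≡ 1 (mod 3)
x^2: 2·1 + 2·1 = 4 ≡ 1 (mod 3)
x^3: 2·1 = 2 ≡ 2 (mod 3)
Result: 2 + x + x^2 + 2x^3

f · g = 2 + x + x^2 + 2x^3


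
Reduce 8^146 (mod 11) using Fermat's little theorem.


Fermat's little theorem: if p is prime and gcd(a,p)=1, then a^(p-1) ≡ 1 (mod p)
p = 11 is prime, gcd(8,11) = 1
Reduce exponent: 146 mod 10 = 6
So 8^146 ≡ 8^6 (mod 11)
8^6 mod 11 = 3

8^146 ≡ 3 (mod 11)


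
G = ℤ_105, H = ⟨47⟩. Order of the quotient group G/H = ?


|⟨47⟩| = n / gcd(47, 105) = 105 / 1 = 105
H is normal (ℤ_105 is abelian).
|G/H| = |G| / |H| = 105 / 105 = 1

|G/H| = 1


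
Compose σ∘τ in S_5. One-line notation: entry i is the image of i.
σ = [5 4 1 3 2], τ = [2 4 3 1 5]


σ∘τ: apply τ first, then σ
1 →τ 2 →σ 4
2 →τ 4 →σ 3
3 →τ 3 →σ 1
4 →τ 1 →σ 5
5 →τ 5 →σ 2

σ∘τ = [4 3 1 5 2]


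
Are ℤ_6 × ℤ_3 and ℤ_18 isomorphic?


Comparing ℤ_6 × ℤ_3 and ℤ_18:
gcd(6,3) = 3 ≠ 1. Max element order in ℤ_6×ℤ_3 is lcm(6,3) = 6 < 18, so it has no element of order 18

No, ℤ_6 × ℤ_3 ≇ ℤ_18


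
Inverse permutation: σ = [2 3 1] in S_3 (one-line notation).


To find σ⁻¹, swap domain and range:
σ(1) = 2 → σ⁻¹(2) = 1
σ(2) = 3 → σ⁻¹(3) = 2
σ(3) = 1 → σ⁻¹(1) = 3

σ⁻¹ = [3 1 2]


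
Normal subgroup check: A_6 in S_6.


H = A_6 in S_6
A_6 has index 2 in S_6, and every subgroup of index 2 is normal

Yes, normal subgroup


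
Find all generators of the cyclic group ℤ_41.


g generates ℤ_n iff gcd(g,n) = 1
Prime factors of 41: 41
Generators are g ∈ {1,...,40} not divisible by any of these primes.
Generators: {1, 2, 3, 4, 5, 6, 7, 8, 9, 10, 11, 12, 13, 14, 15, 16, 17, 18, 19, 20, 21, 22, 23, 24, 25, 26, 27, 28, 29, 30, 31, 32, 33, 34, 35, 36, 37, 38, 39, 40}
Number of generators = φ(41) = 40

Generators of ℤ_41 = {1, 2, 3, 4, 5, 6, 7, 8, 9, 10, 11, 12, 13, 14, 15, 16, 17, 18, 19, 20, 21, 22, 23, 24, 25, 26, 27, 28, 29, 30, 31, 32, 33, 34, 35, 36, 37, 38, 39, 40}


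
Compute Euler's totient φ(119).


Factor n: 119 = 7 × 17
φ(n) = n · ∏(1 - 1/p) over distinct primes p | n
φ(119) = 119 · (1 - 1/7) · (1 - 1/17) = 96

φ(119) = 96


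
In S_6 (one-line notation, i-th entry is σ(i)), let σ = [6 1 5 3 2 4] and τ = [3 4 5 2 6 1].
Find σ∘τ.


σ∘τ: apply τ first, then σ
1 →τ 3 →σ 5
2 →τ 4 →σ 3
3 →τ 5 →σ 2
4 →τ 2 →σ 1
5 →τ 6 →σ 4
6 →τ 1 →σ 6

σ∘τ = [5 3 2 1 4 6]


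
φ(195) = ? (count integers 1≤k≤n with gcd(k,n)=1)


Factor n: 195 = 3 × 5 × 13
φ(n) = n · ∏(1 - 1/p) over distinct primes p | n
φ(195) = 195 · (1 - 1/3) · (1 - 1/5) · (1 - 1/13) = 96

φ(195) = 96


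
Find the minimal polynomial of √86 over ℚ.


√86 satisfies x² - 86 = 0, irreducible over ℚ since 86 is squarefree

Minimal polynomial: x² - 86


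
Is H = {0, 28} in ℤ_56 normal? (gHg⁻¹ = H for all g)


H = {0, 28} in ℤ_56
ℤ_56 is abelian; every subgroup of an abelian group is normal

Yes, normal subgroup


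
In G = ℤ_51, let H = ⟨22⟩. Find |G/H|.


|⟨22⟩| = n / gcd(22, 51) = 51 / 1 = 51
H is normal (ℤ_51 is abelian).
|G/H| = |G| / |H| = 51 / 51 = 1

|G/H| = 1


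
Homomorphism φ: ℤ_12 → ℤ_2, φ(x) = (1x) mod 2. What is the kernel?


Kernel = preimage of identity
ker(φ) = {x ∈ ℤ_12 : 1x ≡ 0 (mod 2)}. Since 2 | 12, φ is well-defined. The kernel is the cyclic subgroup ⟨2⟩ of ℤ_12 (order 6), i.e. {0, 2, 4, 6, 8, 10}

ker(φ) = {0, 2, 4, 6, 8, 10}


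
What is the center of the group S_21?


Z(G) = {g ∈ G | gx = xg for all x ∈ G}
S_n is non-abelian for n ≥ 3; Z(S_21) is trivial

Z(S_21) = {e}


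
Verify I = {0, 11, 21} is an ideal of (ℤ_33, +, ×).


Check ideal conditions for I = {0, 11, 21} in ℤ_33:
(1) I is an additive subgroup? No
(2) For r ∈ ℤ_33 and a ∈ I: r·a ∈ I? No  [counterexample: r=2, a=11, r·a mod 33 = 22 ∉ I]

No, I is not an ideal of ℤ_33


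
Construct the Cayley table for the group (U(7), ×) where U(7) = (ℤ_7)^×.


Elements: {1, 2, 3, 4, 5, 6}
Operation: multiplication mod 7
Entry (a, b) = (a × b) mod 7

Cayley table:
  | 1 | 2 | 3 | 4 | 5 | 6
1 | 1 | 2 | 3 | 4 | 5 | 6
2 | 2 | 4 | 6 | 1 | 3 | 5
3 | 3 | 6 | 2 | 5 | 1 | 4
4 | 4 | 1 | 5 | 2 | 6 | 3
5 | 5 | 3 | 1 | 6 | 4 | 2
6 | 6 | 5 | 4 | 3 | 2 | 1


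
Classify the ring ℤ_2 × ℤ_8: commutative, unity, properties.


Direct product ring; commutative with unity (1,1); but (1,0)·(0,1) = (0,0) gives zero divisors, so not an integral domain
Commutative: Yes
Integral domain: No
Has unity: Yes

ℤ_2 × ℤ_8: Commutative=Yes, Unity=Yes


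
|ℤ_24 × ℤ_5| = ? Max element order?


|ℤ_24 × ℤ_5| = 24 × 5 = 120
Max element order = lcm(24,5) = 120
Cyclic? Yes (gcd=1)

|ℤ_24×ℤ_5| = 120, max element order = 120


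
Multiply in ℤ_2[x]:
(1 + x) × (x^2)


Expand and collect like terms; reduce coefficients mod 2:
x^0: 1·0 = 0 ≡ 0 (mod 2)
x^1: 1·0 + 1·0 = 0 ≡ 0 (mod 2)
x^2: 1·1 + 1·0 = 1 ≡ 1 (mod 2)
x^3: 1·1 = 1 ≡ 1 (mod 2)
Result: x^2 + x^3

f · g = x^2 + x^3


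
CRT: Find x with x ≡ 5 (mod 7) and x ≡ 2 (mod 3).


m₁ = 7, m₂ = 3, gcd = 1, so CRT applies. M = m₁·m₂ = 21
Let M₁ = M/m₁ = 3, M₂ = M/m₂ = 7
Find y₁ ≡ M₁⁻¹ (mod m₁): 3⁻¹ ≡ 5 (mod 7)
Find y₂ ≡ M₂⁻¹ (mod m₂): 7⁻¹ ≡ 1 (mod 3)
x = a₁·M₁·y₁ + a₂·M₂·y₂ = 5·3·5 + 2·7·1 = 89
Reduce mod 21: x ≡ 5
Check: 5 mod 7 = 5 ✓, 5 mod 3 = 2 ✓

x ≡ 5 (mod 21)


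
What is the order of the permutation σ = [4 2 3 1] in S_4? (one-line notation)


Cycle decomposition: (1 4)
Cycle lengths: 2
Order = lcm(2) = 2

ord(σ) = 2


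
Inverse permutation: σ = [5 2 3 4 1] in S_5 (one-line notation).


To find σ⁻¹, swap domain and range:
σ(1) = 5 → σ⁻¹(5) = 1
σ(2) = 2 → σ⁻¹(2) = 2
σ(3) = 3 → σ⁻¹(3) = 3
σ(4) = 4 → σ⁻¹(4) = 4
σ(5) = 1 → σ⁻¹(1) = 5

σ⁻¹ = [5 2 3 4 1]


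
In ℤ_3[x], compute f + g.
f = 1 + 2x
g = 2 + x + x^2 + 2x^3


Add coefficients mod 3:
x^0: 1 + 2 = 0 (mod 3)
x^1: 2 + 1 = 0 (mod 3)
x^2: 0 + 1 = 1 (mod 3)
x^3: 0 + 2 = 2 (mod 3)
Result: x^2 + 2x^3

f + g = x^2 + 2x^3


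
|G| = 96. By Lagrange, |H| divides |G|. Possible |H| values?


Lagrange's theorem: |H| divides |G|
|G| = 96
Divisors of 96: 1, 2, 3, 4, 6, 8, 12, 16, 24, 32, 48, 96

Possible subgroup orders: {1, 2, 3, 4, 6, 8, 12, 16, 24, 32, 48, 96}


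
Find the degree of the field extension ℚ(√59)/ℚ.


√59 has minimal polynomial x² - 59 (irreducible over ℚ since 59 is squarefree)

[ℚ(√59)/ℚ] = 2


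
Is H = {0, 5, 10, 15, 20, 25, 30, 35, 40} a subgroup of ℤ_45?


Subgroup test for H = {0, 5, 10, 15, 20, 25, 30, 35, 40} in (ℤ_45, +):
(1) 0 ∈ H? Yes
(2) Closure: for all a,b ∈ H, (a+b) mod 45 ∈ H? Yes
(3) Inverses: for all a ∈ H, -a mod 45 ∈ H? Yes

Yes, H is a subgroup of ℤ_45


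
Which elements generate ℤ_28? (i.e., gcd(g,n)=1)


g generates ℤ_n iff gcd(g,n) = 1
Prime factors of 28: 2, 7
Generators are g ∈ {1,...,27} not divisible by any of these primes.
Generators: {1, 3, 5, 9, 11, 13, 15, 17, 19, 23, 25, 27}
Number of generators = φ(28) = 12

Generators of ℤ_28 = {1, 3, 5, 9, 11, 13, 15, 17, 19, 23, 25, 27}


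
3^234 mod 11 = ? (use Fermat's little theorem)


Fermat's little theorem: if p is prime and gcd(a,p)=1, then a^(p-1) ≡ 1 (mod p)
p = 11 is prime, gcd(3,11) = 1
Reduce exponent: 234 mod 10 = 4
So 3^234 ≡ 3^4 (mod 11)
3^4 mod 11 = 4

3^234 ≡ 4 (mod 11)


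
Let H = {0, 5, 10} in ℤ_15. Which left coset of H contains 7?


7 + H = {7 + h (mod 15) : h ∈ H}
7+0=7, 7+5=12, 7+10=2
7 + H = {2, 7, 12} = 2 + H

7 + H = {2, 7, 12}


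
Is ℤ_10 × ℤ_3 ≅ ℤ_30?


Comparing ℤ_10 × ℤ_3 and ℤ_30:
gcd(10,3) = 1, so ℤ_10 × ℤ_3 ≅ ℤ_30 (CRT)

Yes, ℤ_10 × ℤ_3 ≅ ℤ_30


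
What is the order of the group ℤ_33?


ℤ_n has n elements.

|ℤ_33| = 33


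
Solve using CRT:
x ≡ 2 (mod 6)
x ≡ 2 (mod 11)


m₁ = 6, m₂ = 11, gcd = 1, so CRT applies. M = m₁·m₂ = 66
Let M₁ = M/m₁ = 11, M₂ = M/m₂ = 6
Find y₁ ≡ M₁⁻¹ (mod m₁): 11⁻¹ ≡ 5 (mod 6)
Find y₂ ≡ M₂⁻¹ (mod m₂): 6⁻¹ ≡ 2 (mod 11)
x = a₁·M₁·y₁ + a₂·M₂·y₂ = 2·11·5 + 2·6·2 = 134
Reduce mod 66: x ≡ 2
Check: 2 mod 6 = 2 ✓, 2 mod 11 = 2 ✓

x ≡ 2 (mod 66)


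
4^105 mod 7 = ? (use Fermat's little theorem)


Fermat's little theorem: if p is prime and gcd(a,p)=1, then a^(p-1) ≡ 1 (mod p)
p = 7 is prime, gcd(4,7) = 1
Reduce exponent: 105 mod 6 = 3
So 4^105 ≡ 4^3 (mod 7)
4^3 mod 7 = 1

4^105 ≡ 1 (mod 7)


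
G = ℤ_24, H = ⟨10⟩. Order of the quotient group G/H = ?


|⟨10⟩| = n / gcd(10, 24) = 24 / 2 = 12
H is normal (ℤ_24 is abelian).
|G/H| = |G| / |H| = 24 / 12 = 2

|G/H| = 2


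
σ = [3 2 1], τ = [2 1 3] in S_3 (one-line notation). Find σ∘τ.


σ∘τ: apply τ first, then σ
1 →τ 2 →σ 2
2 →τ 1 →σ 3
3 →τ 3 →σ 1

σ∘τ = [2 3 1]


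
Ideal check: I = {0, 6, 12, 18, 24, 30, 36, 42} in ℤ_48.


Check ideal conditions for I = {0, 6, 12, 18, 24, 30, 36, 42} in ℤ_48:
(1) I is an additive subgroup? Yes
(2) For r ∈ ℤ_48 and a ∈ I: r·a ∈ I? Yes

Yes, I is an ideal of ℤ_48


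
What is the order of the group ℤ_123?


ℤ_n has n elements.

|ℤ_123| = 123


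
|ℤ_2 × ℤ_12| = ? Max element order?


|ℤ_2 × ℤ_12| = 2 × 12 = 24
Max element order = lcm(2,12) = 12
Cyclic? No (gcd=2)

|ℤ_2×ℤ_12| = 24, max element order = 12


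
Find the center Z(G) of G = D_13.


Z(G) = {g ∈ G | gx = xg for all x ∈ G}
For odd n, Z(D_n) = {e}: no nontrivial rotation commutes with all reflections

Z(D_13) = {e}


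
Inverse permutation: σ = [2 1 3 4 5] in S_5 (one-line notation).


To find σ⁻¹, swap domain and range:
σ(1) = 2 → σ⁻¹(2) = 1
σ(2) = 1 → σ⁻¹(1) = 2
σ(3) = 3 → σ⁻¹(3) = 3
σ(4) = 4 → σ⁻¹(4) = 4
σ(5) = 5 → σ⁻¹(5) = 5

σ⁻¹ = [2 1 3 4 5]


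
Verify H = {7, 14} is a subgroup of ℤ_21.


Subgroup test for H = {7, 14} in (ℤ_21, +):
(1) 0 ∈ H? No
(2) Closure: for all a,b ∈ H, (a+b) mod 21 ∈ H? No  [counterexample: 7 + 14 = 0 ∉ H]
(3) Inverses: for all a ∈ H, -a mod 21 ∈ H? Yes

No, H is not a subgroup of ℤ_21


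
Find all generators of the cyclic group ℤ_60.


g generates ℤ_n iff gcd(g,n) = 1
Prime factors of 60: 2, 3, 5
Generators are g ∈ {1,...,59} not divisible by any of these primes.
Generators: {1, 7, 11, 13, 17, 19, 23, 29, 31, 37, 41, 43, 47, 49, 53, 59}
Number of generators = φ(60) = 16

Generators of ℤ_60 = {1, 7, 11, 13, 17, 19, 23, 29, 31, 37, 41, 43, 47, 49, 53, 59}


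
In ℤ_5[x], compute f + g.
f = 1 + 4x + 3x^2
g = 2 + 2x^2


Add coefficients mod 5:
x^0: 1 + 2 = 3 (mod 5)
x^1: 4 + 0 = 4 (mod 5)
x^2: 3 + 2 = 0 (mod 5)
Result: 3 + 4x

f + g = 3 + 4x


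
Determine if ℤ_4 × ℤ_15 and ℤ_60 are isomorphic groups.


Comparing ℤ_4 × ℤ_15 and ℤ_60:
gcd(4,15) = 1, so ℤ_4 × ℤ_15 ≅ ℤ_60 (CRT)

Yes, ℤ_4 × ℤ_15 ≅ ℤ_60


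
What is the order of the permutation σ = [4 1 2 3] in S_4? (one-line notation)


Cycle decomposition: (1 4 3 2)
Cycle lengths: 4
Order = lcm(4) = 4

ord(σ) = 4


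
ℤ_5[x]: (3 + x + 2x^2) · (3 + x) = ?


Expand and collect like terms; reduce coefficients mod 5:
x^0: 3·3 = 9 ≡ 4 (mod 5)
x^1: 3·1 + 1·3 = 6 ≡ 1 (mod 5)
x^2: 1·1 + 2·3 = 7 ≡ 2 (mod 5)
x^3: 2·1 = 2 ≡ 2 (mod 5)
Result: 4 + x + 2x^2 + 2x^3

f · g = 4 + x + 2x^2 + 2x^3


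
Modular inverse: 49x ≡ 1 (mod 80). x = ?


Use the extended Euclidean algorithm to write 1 = 49·s + 80·t; then s mod 80 is the inverse.
Euclidean algorithm:
  49 = 0·80 + 49
  80 = 1·49 + 31
  49 = 1·31 + 18
  31 = 1·18 + 13
  18 = 1·13 + 5
  13 = 2·5 + 3
  5 = 1·3 + 2
  3 = 1·2 + 1
  2 = 2·1 + 0
gcd(49,80) = 1
Back-substitution gives: 49·(-31) + 80·(19) = 1
So 49⁻¹ ≡ -31 ≡ 49 (mod 80)
Check: 49 × 49 = 2401 ≡ 1 (mod 80) ✓

49⁻¹ ≡ 49 (mod 80)


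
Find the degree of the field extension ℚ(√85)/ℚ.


√85 has minimal polynomial x² - 85 (irreducible over ℚ since 85 is squarefree)

[ℚ(√85)/ℚ] = 2


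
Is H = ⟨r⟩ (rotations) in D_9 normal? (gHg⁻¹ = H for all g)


H = ⟨r⟩ (rotations) in D_9
The rotation subgroup ⟨r⟩ has index 2 in D_9, so it is normal

Yes, normal subgroup


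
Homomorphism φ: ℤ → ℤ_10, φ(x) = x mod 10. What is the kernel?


Kernel = preimage of identity
ker(φ) = {x ∈ ℤ : x ≡ 0 (mod 10)} = 10ℤ = {0, ±10, ±20, ...}

ker(φ) = 10ℤ


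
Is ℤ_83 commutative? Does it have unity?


ℤ_83 is a commutative ring with unity 1; 83 is prime, so ℤ_83 is a field (hence an integral domain)
Commutative: Yes
Integral domain: Yes
Has unity: Yes

ℤ_83: Commutative=Yes, Unity=Yes


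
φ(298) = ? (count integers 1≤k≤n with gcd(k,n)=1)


Factor n: 298 = 2 × 149
φ(n) = n · ∏(1 - 1/p) over distinct primes p | n
φ(298) = 298 · (1 - 1/2) · (1 - 1/149) = 148

φ(298) = 148


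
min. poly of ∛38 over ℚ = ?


∛38 satisfies x³ - 38 = 0, irreducible over ℚ (no rational root; 38 is not a perfect cube)

Minimal polynomial: x³ - 38


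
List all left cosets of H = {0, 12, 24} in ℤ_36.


H = {0, 12, 24}, |H| = 3
Number of cosets = |G|/|H| = 36/3 = 12
0 + H = {0, 12, 24}
1 + H = {1, 13, 25}
2 + H = {2, 14, 26}
3 + H = {3, 15, 27}
4 + H = {4, 16, 28}
5 + H = {5, 17, 29}
6 + H = {6, 18, 30}
7 + H = {7, 19, 31}
8 + H = {8, 20, 32}
9 + H = {9, 21, 33}
10 + H = {10, 22, 34}
11 + H = {11, 23, 35}

Cosets: 0+H={0,12,24}; 1+H={1,13,25}; 2+H={2,14,26}; 3+H={3,15,27}; 4+H={4,16,28}; 5+H={5,17,29}; 6+H={6,18,30}; 7+H={7,19,31}; 8+H={8,20,32}; 9+H={9,21,33}; 10+H={10,22,34}; 11+H={11,23,35}


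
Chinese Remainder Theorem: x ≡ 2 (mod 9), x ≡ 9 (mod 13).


m₁ = 9, m₂ = 13, gcd = 1, so CRT applies. M = m₁·m₂ = 117
Let M₁ = M/m₁ = 13, M₂ = M/m₂ = 9
Find y₁ ≡ M₁⁻¹ (mod m₁): 13⁻¹ ≡ 7 (mod 9)
Find y₂ ≡ M₂⁻¹ (mod m₂): 9⁻¹ ≡ 3 (mod 13)
x = a₁·M₁·y₁ + a₂·M₂·y₂ = 2·13·7 + 9·9·3 = 425
Reduce mod 117: x ≡ 74
Check: 74 mod 9 = 2 ✓, 74 mod 13 = 9 ✓

x ≡ 74 (mod 117)


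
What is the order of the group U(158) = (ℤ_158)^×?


U(n) is the group of units mod n; |U(n)| = φ(n)
|U(158)| = φ(158) = 78

|U(158) = (ℤ_158)^×| = 78


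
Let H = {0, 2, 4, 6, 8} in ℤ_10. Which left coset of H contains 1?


1 + H = {1 + h (mod 10) : h ∈ H}
1+0=1, 1+2=3, 1+4=5, 1+6=7, 1+8=9

1 + H = {1, 3, 5, 7, 9}


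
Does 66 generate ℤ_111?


g generates ℤ_n iff gcd(g, n) = 1
gcd(66, 111) = 3
Since gcd = 3 ≠ 1, ⟨66⟩ has order 37 < 111, so 66 is not a generator.

No, 66 does not generate ℤ_111


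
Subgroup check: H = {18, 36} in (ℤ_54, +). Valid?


Subgroup test for H = {18, 36} in (ℤ_54, +):
(1) 0 ∈ H? No
(2) Closure: for all a,b ∈ H, (a+b) mod 54 ∈ H? No  [counterexample: 18 + 36 = 0 ∉ H]
(3) Inverses: for all a ∈ H, -a mod 54 ∈ H? Yes

No, H is not a subgroup of ℤ_54


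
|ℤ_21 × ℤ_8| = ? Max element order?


|ℤ_21 × ℤ_8| = 21 × 8 = 168
Max element order = lcm(21,8) = 168
Cyclic? Yes (gcd=1)

|ℤ_21×ℤ_8| = 168, max element order = 168


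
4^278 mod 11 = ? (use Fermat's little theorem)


Fermat's little theorem: if p is prime and gcd(a,p)=1, then a^(p-1) ≡ 1 (mod p)
p = 11 is prime, gcd(4,11) = 1
Reduce exponent: 278 mod 10 = 8
So 4^278 ≡ 4^8 (mod 11)
4^8 mod 11 = 9

4^278 ≡ 9 (mod 11)


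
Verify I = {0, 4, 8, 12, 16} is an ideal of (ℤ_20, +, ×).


Check ideal conditions for I = {0, 4, 8, 12, 16} in ℤ_20:
(1) I is an additive subgroup? Yes
(2) For r ∈ ℤ_20 and a ∈ I: r·a ∈ I? Yes

Yes, I is an ideal of ℤ_20


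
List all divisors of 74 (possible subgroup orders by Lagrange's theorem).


Lagrange's theorem: |H| divides |G|
|G| = 74
Divisors of 74: 1, 2, 37, 74

Possible subgroup orders: {1, 2, 37, 74}


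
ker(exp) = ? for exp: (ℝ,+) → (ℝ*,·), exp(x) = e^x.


Kernel = preimage of identity
ker(exp) = {x ∈ ℝ | e^x = 1} = {0}

ker(exp) = {0}


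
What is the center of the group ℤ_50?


Z(G) = {g ∈ G | gx = xg for all x ∈ G}
ℤ_50 is abelian, so Z(G) = G

Z(ℤ_50) = ℤ_50


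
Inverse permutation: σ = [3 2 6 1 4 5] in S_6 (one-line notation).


To find σ⁻¹, swap domain and range:
σ(1) = 3 → σ⁻¹(3) = 1
σ(2) = 2 → σ⁻¹(2) = 2
σ(3) = 6 → σ⁻¹(6) = 3
σ(4) = 1 → σ⁻¹(1) = 4
σ(5) = 4 → σ⁻¹(4) = 5
σ(6) = 5 → σ⁻¹(5) = 6

σ⁻¹ = [4 2 1 5 6 3]


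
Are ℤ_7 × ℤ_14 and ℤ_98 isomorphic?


Comparing ℤ_7 × ℤ_14 and ℤ_98:
gcd(7,14) = 7 ≠ 1. Max element order in ℤ_7×ℤ_14 is lcm(7,14) = 14 < 98, so it has no element of order 98

No, ℤ_7 × ℤ_14 ≇ ℤ_98


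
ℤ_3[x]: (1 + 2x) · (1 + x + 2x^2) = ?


Expand and collect like terms; reduce coefficients mod 3:
x^0: 1·1 = 1 ≡ 1 (mod 3)
x^1: 1·1 + 2·1 = 3 ≡ 0 (mod 3)
x^2: 1·2 + 2·1 = 4 ≡ 1 (mod 3)
x^3: 2·2 = 4 ≡ 1 (mod 3)
Result: 1 + x^2 + x^3

f · g = 1 + x^2 + x^3


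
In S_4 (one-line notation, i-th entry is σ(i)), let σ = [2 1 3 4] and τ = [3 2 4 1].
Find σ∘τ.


σ∘τ: apply τ first, then σ
1 →τ 3 →σ 3
2 →τ 2 →σ 1
3 →τ 4 →σ 4
4 →τ 1 →σ 2

σ∘τ = [3 1 4 2]


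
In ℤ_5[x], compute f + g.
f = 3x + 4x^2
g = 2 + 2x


Add coefficients mod 5:
x^0: 0 + 2 = 2 (mod 5)
x^1: 3 + 2 = 0 (mod 5)
x^2: 4 + 0 = 4 (mod 5)
Result: 2 + 4x^2

f + g = 2 + 4x^2


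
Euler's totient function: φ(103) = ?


Factor n: 103 = 103
φ(n) = n · ∏(1 - 1/p) over distinct primes p | n
φ(103) = 103 · (1 - 1/103) = 102

φ(103) = 102


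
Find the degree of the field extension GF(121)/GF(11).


GF(121) = GF(11^2), so the extension degree is 2

[GF(121)/GF(11)] = 2


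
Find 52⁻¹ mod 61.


Use the extended Euclidean algorithm to write 1 = 52·s + 61·t; then s mod 61 is the inverse.
Euclidean algorithm:
  52 = 0·61 + 52
  61 = 1·52 + 9
  52 = 5·9 + 7
  9 = 1·7 + 2
  7 = 3·2 + 1
  2 = 2·1 + 0
gcd(52,61) = 1
Back-substitution gives: 52·(27) + 61·(-23) = 1
So 52⁻¹ ≡ 27 ≡ 27 (mod 61)
Check: 52 × 27 = 1404 ≡ 1 (mod 61) ✓

52⁻¹ ≡ 27 (mod 61)


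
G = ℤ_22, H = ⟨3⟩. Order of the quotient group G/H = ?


|⟨3⟩| = n / gcd(3, 22) = 22 / 1 = 22
H is normal (ℤ_22 is abelian).
|G/H| = |G| / |H| = 22 / 22 = 1

|G/H| = 1


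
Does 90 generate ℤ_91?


g generates ℤ_n iff gcd(g, n) = 1
gcd(90, 91) = 1
Since gcd = 1, 90 is a generator.

Yes, 90 generates ℤ_91


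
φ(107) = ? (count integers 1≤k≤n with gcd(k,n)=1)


Factor n: 107 = 107
φ(n) = n · ∏(1 - 1/p) over distinct primes p | n
φ(107) = 107 · (1 - 1/107) = 106

φ(107) = 106


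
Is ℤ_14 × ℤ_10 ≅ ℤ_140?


Comparing ℤ_14 × ℤ_10 and ℤ_140:
gcd(14,10) = 2 ≠ 1. Max element order in ℤ_14×ℤ_10 is lcm(14,10) = 70 < 140, so it has no element of order 140

No, ℤ_14 × ℤ_10 ≇ ℤ_140


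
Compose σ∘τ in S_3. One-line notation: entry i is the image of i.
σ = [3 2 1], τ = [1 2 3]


σ∘τ: apply τ first, then σ
1 →τ 1 →σ 3
2 →τ 2 →σ 2
3 →τ 3 →σ 1

σ∘τ = [3 2 1]


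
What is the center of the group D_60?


Z(G) = {g ∈ G | gx = xg for all x ∈ G}
For even n, Z(D_n) = {e, r^(n/2)}: the 180° rotation r^30 commutes with every reflection and rotation

Z(D_60) = {e, r^30}
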